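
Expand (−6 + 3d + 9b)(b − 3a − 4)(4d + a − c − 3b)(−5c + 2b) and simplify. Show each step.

(−6 + 3d + 9b)(b − 3a − 4)(4d + a − c − 3b)(−5c + 2b)
= (−6b + 18a + 24 + 3bd − 9ad − 12d + 9b^2 − 27ab − 36b)(4d + a − c − 3b)(−5c + 2b)    [distributive law]
= (−42b + 18a + 24 + 3bd − 9ad − 12d + 9b^2 − 27ab)(4d + a − c − 3b)(−5c + 2b)    [combine like terms]
= (−168bd − 42ab + 42bc + 126b^2 + 72ad + 18a^2 − 18ac − 54ab + 96d + 24a − 24c − 72b + 12bd^2 + 3abd − 3bcd − 9b^2d − 36ad^2 − 9a^2d + 9acd + 27abd − 48d^2 − 12ad + 12cd + 36bd + 36b^2d + 9ab^2 − 9b^2c − 27b^3 − 108abd − 27a^2b + 27abc + 81ab^2)(−5c + 2b)    [distributive law]
= (−132bd − 96ab + 42bc + 126b^2 + 60ad + 18a^2 − 18ac + 96d + 24a − 24c − 72b + 12bd^2 − 78abd − 3bcd + 27b^2d − 36ad^2 − 9a^2d + 9acd − 48d^2 + 12cd + 90ab^2 − 9b^2c − 27b^3 − 27a^2b + 27abc)(−5c + 2b)    [combine like terms]
= 660bcd − 264b^2d + 480abc − 192ab^2 − 210bc^2 + 84b^2c − 630b^2c + 252b^3 − 300acd + 120abd − 90a^2c + 36a^2b + 90ac^2 − 36abc − 480cd + 192bd − 120ac + 48ab + 120c^2 − 48bc + 360bc − 144b^2 − 60bcd^2 + 24b^2d^2 + 390abcd − 156ab^2d + 15bc^2d − 6b^2cd − 135b^2cd + 54b^3d + 180acd^2 − 72abd^2 + 45a^2cd − 18a^2bd − 45ac^2d + 18abcd + 240cd^2 − 96bd^2 − 60c^2d + 24bcd − 450ab^2c + 180ab^3 + 45b^2c^2 − 18b^3c + 135b^3c − 54b^4 + 135a^2bc − 54a^2b^2 − 135abc^2 + 54ab^2c    [distributive law]
= 684bcd − 264b^2d + 444abc − 192ab^2 − 210bc^2 − 546b^2c + 252b^3 − 300acd + 120abd − 90a^2c + 36a^2b + 90ac^2 − 480cd + 192bd − 120ac + 48ab + 120c^2 + 312bc − 144b^2 − 60bcd^2 + 24b^2d^2 + 408abcd − 156ab^2d + 15bc^2d − 141b^2cd + 54b^3d + 180acd^2 − 72abd^2 + 45a^2cd − 18a^2bd − 45ac^2d + 240cd^2 − 96bd^2 − 60c^2d − 396ab^2c + 180ab^3 + 45b^2c^2 + 117b^3c − 54b^4 + 135a^2bc − 54a^2b^2 − 135abc^2    [combine like terms]

684bcd − 264b^2d + 444abc − 192ab^2 − 210bc^2 − 546b^2c + 252b^3 − 300acd + 120abd − 90a^2c + 36a^2b + 90ac^2 − 480cd + 192bd − 120ac + 48ab + 120c^2 + 312bc − 144b^2 − 60bcd^2 + 24b^2d^2 + 408abcd − 156ab^2d + 15bc^2d − 141b^2cd + 54b^3d + 180acd^2 − 72abd^2 + 45a^2cd − 18a^2bd − 45ac^2d + 240cd^2 − 96bd^2 − 60c^2d − 396ab^2c + 180ab^3 + 45b^2c^2 + 117b^3c − 54b^4 + 135a^2bc − 54a^2b^2 − 135abc^2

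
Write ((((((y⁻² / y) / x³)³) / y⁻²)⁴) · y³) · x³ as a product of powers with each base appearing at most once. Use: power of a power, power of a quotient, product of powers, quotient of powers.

((((((y⁻² / y) / x³)³) / y⁻²)⁴) · y³) · x³
= ((((((y⁻² / y) / x³)³)⁴) / ((y⁻²)⁴)) · y³) · x³    [power of a quotient]
= (((((y⁻² / y) / x³)¹²) / ((y⁻²)⁴)) · y³) · x³    [power of a power]
= (((((y⁻² / y)¹²) / ((x³)¹²)) / ((y⁻²)⁴)) · y³) · x³    [power of a quotient]
= ((((((y⁻²)¹²) / (y¹²)) / ((x³)¹²)) / ((y⁻²)⁴)) · y³) · x³    [power of a quotient]
= ((((y⁻²⁴ / (y¹²)) / ((x³)¹²)) / ((y⁻²)⁴)) · y³) · x³    [power of a power]
= (((y⁻³⁶ / ((x³)¹²)) / ((y⁻²)⁴)) · y³) · x³    [quotient of powers]
= (((y⁻³⁶ / x³⁶) / ((y⁻²)⁴)) · y³) · x³    [power of a power]
= (((y⁻³⁶ / x³⁶) / y⁻⁸) · y³) · x³    [power of a power]
= x⁻³³·y⁻²⁵    [quotient of powers; product of powers]

x⁻³³·y⁻²⁵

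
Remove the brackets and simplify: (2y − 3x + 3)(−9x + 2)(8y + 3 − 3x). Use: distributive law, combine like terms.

−144xy^2 − 330xy + 270x^2y + 32y^2 + 60y + 180x^2 − 81x^3 − 117x + 18

(2y − 3x + 3)(−9x + 2)(8y + 3 − 3x)
= (−18xy + 4y + 27x^2 − 6x − 27x + 6)(8y + 3 − 3x)    [distributive law]
= (−18xy + 4y + 27x^2 − 33x + 6)(8y + 3 − 3x)    [combine like terms]
= −144xy^2 − 54xy + 54x^2y + 32y^2 + 12y − 12xy + 216x^2y + 81x^2 − 81x^3 − 264xy − 99x + 99x^2 + 48y + 18 − 18x    [distributive law]
= −144xy^2 − 330xy + 270x^2y + 32y^2 + 60y + 180x^2 − 81x^3 − 117x + 18    [combine like terms]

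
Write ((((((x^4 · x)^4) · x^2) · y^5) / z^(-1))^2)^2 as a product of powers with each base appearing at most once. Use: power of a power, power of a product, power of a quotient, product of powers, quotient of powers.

x^88y^20z^4

((((((x^4 · x)^4) · x^2) · y^5) / z^(-1))^2)^2
= (((((x^4 · x)^4) · x^2) · y^5) / z^(-1))^4    [power of a power]
= (((((x^4 · x)^4) · x^2) · y^5)^4) / ((z^(-1))^4)    [power of a quotient]
= (((((x^4 · x)^4) · x^2)^4) · ((y^5)^4)) / ((z^(-1))^4)    [power of a product]
= (((((x^4 · x)^4)^4) · ((x^2)^4)) · ((y^5)^4)) / ((z^(-1))^4)    [power of a product]
= ((((x^4 · x)^16) · ((x^2)^4)) · ((y^5)^4)) / ((z^(-1))^4)    [power of a power]
= (((((x^4)^16) · (x^16)) · ((x^2)^4)) · ((y^5)^4)) / ((z^(-1))^4)    [power of a product]
= (((x^64 · (x^16)) · ((x^2)^4)) · ((y^5)^4)) / ((z^(-1))^4)    [power of a power]
= ((x^80 · ((x^2)^4)) · ((y^5)^4)) / ((z^(-1))^4)    [product of powers]
= ((x^80 · x^8) · ((y^5)^4)) / ((z^(-1))^4)    [power of a power]
= (x^88 · ((y^5)^4)) / ((z^(-1))^4)    [product of powers]
= (x^88 · y^20) / ((z^(-1))^4)    [power of a power]
= (x^88 · y^20) / z^(-4)    [power of a power]
= x^88y^20z^4    [quotient of powers]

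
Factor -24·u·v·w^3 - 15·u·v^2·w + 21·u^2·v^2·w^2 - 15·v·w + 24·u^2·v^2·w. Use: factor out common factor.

3·v·w(-8·u·w^2 - 5·u·v + 7·u^2·v·w - 5 + 8·u^2·v)

-24·u·v·w^3 - 15·u·v^2·w + 21·u^2·v^2·w^2 - 15·v·w + 24·u^2·v^2·w
= 3(-8·u·v·w^3 - 5·u·v^2·w + 7·u^2·v^2·w^2 - 5·v·w + 8·u^2·v^2·w)    [factor out 3]
= 3·v·w(-8·u·w^2 - 5·u·v + 7·u^2·v·w - 5 + 8·u^2·v)    [factor out v·w]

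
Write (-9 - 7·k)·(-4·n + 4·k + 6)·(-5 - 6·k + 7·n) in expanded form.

(-9 - 7·k)·(-4·n + 4·k + 6)·(-5 - 6·k + 7·n)
= (36·n - 36·k - 54 + 28·k·n - 28·k^2 - 42·k)·(-5 - 6·k + 7·n)    [distributive law]
= (36·n - 78·k - 54 + 28·k·n - 28·k^2)·(-5 - 6·k + 7·n)    [combine like terms]
= -180·n - 216·k·n + 252·n^2 + 390·k + 468·k^2 - 546·k·n + 270 + 324·k - 378·n - 140·k·n - 168·k^2·n + 196·k·n^2 + 140·k^2 + 168·k^3 - 196·k^2·n    [distributive law]
= -558·n - 902·k·n + 252·n^2 + 714·k + 608·k^2 + 270 - 364·k^2·n + 196·k·n^2 + 168·k^3    [combine like terms]

-558·n - 902·k·n + 252·n^2 + 714·k + 608·k^2 + 270 - 364·k^2·n + 196·k·n^2 + 168·k^3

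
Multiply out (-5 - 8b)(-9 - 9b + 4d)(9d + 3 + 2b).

(-5 - 8b)(-9 - 9b + 4d)(9d + 3 + 2b)
= (45 + 45b - 20d + 72b + 72b^2 - 32bd)(9d + 3 + 2b)    [distributive law]
= (45 + 117b - 20d + 72b^2 - 32bd)(9d + 3 + 2b)    [combine like terms]
= 405d + 135 + 90b + 1053bd + 351b + 234b^2 - 180d^2 - 60d - 40bd + 648b^2d + 216b^2 + 144b^3 - 288bd^2 - 96bd - 64b^2d    [distributive law]
= 345d + 135 + 441b + 917bd + 450b^2 - 180d^2 + 584b^2d + 144b^3 - 288bd^2    [combine like terms]

345d + 135 + 441b + 917bd + 450b^2 - 180d^2 + 584b^2d + 144b^3 - 288bd^2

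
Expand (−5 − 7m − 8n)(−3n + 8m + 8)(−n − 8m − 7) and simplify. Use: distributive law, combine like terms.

(−5 − 7m − 8n)(−3n + 8m + 8)(−n − 8m − 7)
= (15n − 40m − 40 + 21mn − 56m^2 − 56m + 24n^2 − 64mn − 64n)(−n − 8m − 7)    [distributive law]
= (−49n − 96m − 40 − 43mn − 56m^2 + 24n^2)(−n − 8m − 7)    [combine like terms]
= 49n^2 + 392mn + 343n + 96mn + 768m^2 + 672m + 40n + 320m + 280 + 43mn^2 + 344m^2n + 301mn + 56m^2n + 448m^3 + 392m^2 − 24n^3 − 192mn^2 − 168n^2    [distributive law]
= −119n^2 + 789mn + 383n + 1160m^2 + 992m + 280 − 149mn^2 + 400m^2n + 448m^3 − 24n^3    [combine like terms]

−119n^2 + 789mn + 383n + 1160m^2 + 992m + 280 − 149mn^2 + 400m^2n + 448m^3 − 24n^3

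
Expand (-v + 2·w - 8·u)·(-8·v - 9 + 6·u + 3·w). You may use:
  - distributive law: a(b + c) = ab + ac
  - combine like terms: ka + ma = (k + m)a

(-v + 2·w - 8·u)·(-8·v - 9 + 6·u + 3·w)
= 8·v^2 + 9·v - 6·u·v - 3·v·w - 16·v·w - 18·w + 12·u·w + 6·w^2 + 64·u·v + 72·u - 48·u^2 - 24·u·w    [distributive law]
= 8·v^2 + 9·v + 58·u·v - 19·v·w - 18·w - 12·u·w + 6·w^2 + 72·u - 48·u^2    [combine like terms]

8·v^2 + 9·v + 58·u·v - 19·v·w - 18·w - 12·u·w + 6·w^2 + 72·u - 48·u^2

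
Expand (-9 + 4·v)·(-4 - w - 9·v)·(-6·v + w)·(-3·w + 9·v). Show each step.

972·v·w - 1944·v² - 108·w² + 48·v·w² + 1269·v²·w - 27·w³ - 3510·v³ - 756·v³·w + 12·v·w³ + 1944·v⁴

(-9 + 4·v)·(-4 - w - 9·v)·(-6·v + w)·(-3·w + 9·v)
= (36 + 9·w + 81·v - 16·v - 4·v·w - 36·v²)·(-6·v + w)·(-3·w + 9·v)    [distributive law]
= (36 + 9·w + 65·v - 4·v·w - 36·v²)·(-6·v + w)·(-3·w + 9·v)    [combine like terms]
= (-216·v + 36·w - 54·v·w + 9·w² - 390·v² + 65·v·w + 24·v²·w - 4·v·w² + 216·v³ - 36·v²·w)·(-3·w + 9·v)    [distributive law]
= (-216·v + 36·w + 11·v·w + 9·w² - 390·v² - 12·v²·w - 4·v·w² + 216·v³)·(-3·w + 9·v)    [combine like terms]
= 648·v·w - 1944·v² - 108·w² + 324·v·w - 33·v·w² + 99·v²·w - 27·w³ + 81·v·w² + 1170·v²·w - 3510·v³ + 36·v²·w² - 108·v³·w + 12·v·w³ - 36·v²·w² - 648·v³·w + 1944·v⁴    [distributive law]
= 972·v·w - 1944·v² - 108·w² + 48·v·w² + 1269·v²·w - 27·w³ - 3510·v³ - 756·v³·w + 12·v·w³ + 1944·v⁴    [combine like terms]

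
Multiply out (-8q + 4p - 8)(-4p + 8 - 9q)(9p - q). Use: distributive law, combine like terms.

-20p^2q + 652pq^2 + 8pq - 8q^2 - 72q^3 - 144p^3 + 576p^2 - 576p + 64q

(-8q + 4p - 8)(-4p + 8 - 9q)(9p - q)
= (32pq - 64q + 72q^2 - 16p^2 + 32p - 36pq + 32p - 64 + 72q)(9p - q)    [distributive law]
= (-4pq + 8q + 72q^2 - 16p^2 + 64p - 64)(9p - q)    [combine like terms]
= -36p^2q + 4pq^2 + 72pq - 8q^2 + 648pq^2 - 72q^3 - 144p^3 + 16p^2q + 576p^2 - 64pq - 576p + 64q    [distributive law]
= -20p^2q + 652pq^2 + 8pq - 8q^2 - 72q^3 - 144p^3 + 576p^2 - 576p + 64q    [combine like terms]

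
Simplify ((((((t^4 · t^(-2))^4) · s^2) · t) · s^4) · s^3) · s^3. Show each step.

s^12·t^9

((((((t^4 · t^(-2))^4) · s^2) · t) · s^4) · s^3) · s^3
= (((((((t^4)^4) · ((t^(-2))^4)) · s^2) · t) · s^4) · s^3) · s^3    [power of a product]
= (((((t^16 · ((t^(-2))^4)) · s^2) · t) · s^4) · s^3) · s^3    [power of a power]
= (((((t^16 · t^(-8)) · s^2) · t) · s^4) · s^3) · s^3    [power of a power]
= ((((t^8 · s^2) · t) · s^4) · s^3) · s^3    [product of powers]
= s^12·t^9    [product of powers]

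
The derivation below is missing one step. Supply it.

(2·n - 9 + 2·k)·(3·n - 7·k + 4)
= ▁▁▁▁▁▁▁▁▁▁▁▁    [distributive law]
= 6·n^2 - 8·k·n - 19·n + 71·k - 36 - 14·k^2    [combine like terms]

Applying distributive law to the line above:

6·n^2 - 14·k·n + 8·n - 27·n + 63·k - 36 + 6·k·n - 14·k^2 + 8·k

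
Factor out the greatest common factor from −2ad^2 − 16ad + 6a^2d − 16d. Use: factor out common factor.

2d(−ad − 8a + 3a^2 − 8)

−2ad^2 − 16ad + 6a^2d − 16d
= 2(−ad^2 − 8ad + 3a^2d − 8d)    [factor out 2]
= 2d(−ad − 8a + 3a^2 − 8)    [factor out d]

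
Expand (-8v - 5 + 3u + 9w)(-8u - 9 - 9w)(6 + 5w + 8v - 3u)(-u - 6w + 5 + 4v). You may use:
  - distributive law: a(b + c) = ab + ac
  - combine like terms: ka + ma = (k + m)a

(-8v - 5 + 3u + 9w)(-8u - 9 - 9w)(6 + 5w + 8v - 3u)(-u - 6w + 5 + 4v)
= (64uv + 72v + 72vw + 40u + 45 + 45w - 24u^2 - 27u - 27uw - 72uw - 81w - 81w^2)(6 + 5w + 8v - 3u)(-u - 6w + 5 + 4v)    [distributive law]
= (64uv + 72v + 72vw + 13u + 45 - 36w - 24u^2 - 99uw - 81w^2)(6 + 5w + 8v - 3u)(-u - 6w + 5 + 4v)    [combine like terms]
= (384uv + 320uvw + 512uv^2 - 192u^2v + 432v + 360vw + 576v^2 - 216uv + 432vw + 360vw^2 + 576v^2w - 216uvw + 78u + 65uw + 104uv - 39u^2 + 270 + 225w + 360v - 135u - 216w - 180w^2 - 288vw + 108uw - 144u^2 - 120u^2w - 192u^2v + 72u^3 - 594uw - 495uw^2 - 792uvw + 297u^2w - 486w^2 - 405w^3 - 648vw^2 + 243uw^2)(-u - 6w + 5 + 4v)    [distributive law]
= (272uv - 688uvw + 512uv^2 - 384u^2v + 792v + 504vw + 576v^2 - 288vw^2 + 576v^2w - 57u - 421uw - 183u^2 + 270 + 9w - 666w^2 + 177u^2w + 72u^3 - 252uw^2 - 405w^3)(-u - 6w + 5 + 4v)    [combine like terms]
= -272u^2v - 1632uvw + 1360uv + 1088uv^2 + 688u^2vw + 4128uvw^2 - 3440uvw - 2752uv^2w - 512u^2v^2 - 3072uv^2w + 2560uv^2 + 2048uv^3 + 384u^3v + 2304u^2vw - 1920u^2v - 1536u^2v^2 - 792uv - 4752vw + 3960v + 3168v^2 - 504uvw - 3024vw^2 + 2520vw + 2016v^2w - 576uv^2 - 3456v^2w + 2880v^2 + 2304v^3 + 288uvw^2 + 1728vw^3 - 1440vw^2 - 1152v^2w^2 - 576uv^2w - 3456v^2w^2 + 2880v^2w + 2304v^3w + 57u^2 + 342uw - 285u - 228uv + 421u^2w + 2526uw^2 - 2105uw - 1684uvw + 183u^3 + 1098u^2w - 915u^2 - 732u^2v - 270u - 1620w + 1350 + 1080v - 9uw - 54w^2 + 45w + 36vw + 666uw^2 + 3996w^3 - 3330w^2 - 2664vw^2 - 177u^3w - 1062u^2w^2 + 885u^2w + 708u^2vw - 72u^4 - 432u^3w + 360u^3 + 288u^3v + 252u^2w^2 + 1512uw^3 - 1260uw^2 - 1008uvw^2 + 405uw^3 + 2430w^4 - 2025w^3 - 1620vw^3    [distributive law]
= -2924u^2v - 7260uvw + 340uv + 3072uv^2 + 3700u^2vw + 3408uvw^2 - 6400uv^2w - 2048u^2v^2 + 2048uv^3 + 672u^3v - 2196vw + 5040v + 6048v^2 - 7128vw^2 + 1440v^2w + 2304v^3 + 108vw^3 - 4608v^2w^2 + 2304v^3w - 858u^2 - 1772uw - 555u + 2404u^2w + 1932uw^2 + 543u^3 - 1575w + 1350 - 3384w^2 + 1971w^3 - 609u^3w - 810u^2w^2 - 72u^4 + 1917uw^3 + 2430w^4    [combine like terms]

-2924u^2v - 7260uvw + 340uv + 3072uv^2 + 3700u^2vw + 3408uvw^2 - 6400uv^2w - 2048u^2v^2 + 2048uv^3 + 672u^3v - 2196vw + 5040v + 6048v^2 - 7128vw^2 + 1440v^2w + 2304v^3 + 108vw^3 - 4608v^2w^2 + 2304v^3w - 858u^2 - 1772uw - 555u + 2404u^2w + 1932uw^2 + 543u^3 - 1575w + 1350 - 3384w^2 + 1971w^3 - 609u^3w - 810u^2w^2 - 72u^4 + 1917uw^3 + 2430w^4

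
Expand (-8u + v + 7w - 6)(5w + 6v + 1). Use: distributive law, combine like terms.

-40uw - 48uv - 8u + 47vw + 6v² - 35v + 35w² - 23w - 6

(-8u + v + 7w - 6)(5w + 6v + 1)
= -40uw - 48uv - 8u + 5vw + 6v² + v + 35w² + 42vw + 7w - 30w - 36v - 6    [distributive law]
= -40uw - 48uv - 8u + 47vw + 6v² - 35v + 35w² - 23w - 6    [combine like terms]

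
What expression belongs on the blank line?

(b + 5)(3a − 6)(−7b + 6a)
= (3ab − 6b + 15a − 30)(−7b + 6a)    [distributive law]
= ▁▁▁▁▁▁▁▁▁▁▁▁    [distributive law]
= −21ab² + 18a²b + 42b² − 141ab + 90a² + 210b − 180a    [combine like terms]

By distributive law:

−21ab² + 18a²b + 42b² − 36ab − 105ab + 90a² + 210b − 180a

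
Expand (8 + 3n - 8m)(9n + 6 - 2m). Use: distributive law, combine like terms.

(8 + 3n - 8m)(9n + 6 - 2m)
= 72n + 48 - 16m + 27n^2 + 18n - 6mn - 72mn - 48m + 16m^2    [distributive law]
= 90n + 48 - 64m + 27n^2 - 78mn + 16m^2    [combine like terms]

90n + 48 - 64m + 27n^2 - 78mn + 16m^2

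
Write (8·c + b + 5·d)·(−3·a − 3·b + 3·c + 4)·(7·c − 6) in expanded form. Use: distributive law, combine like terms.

−168·a·c^2 + 144·a·c − 147·b·c^2 + 154·b·c + 168·c^3 + 80·c^2 − 192·c − 21·a·b·c + 18·a·b − 21·b^2·c + 18·b^2 − 24·b − 105·a·c·d + 90·a·d − 105·b·c·d + 90·b·d + 105·c^2·d + 50·c·d − 120·d

(8·c + b + 5·d)·(−3·a − 3·b + 3·c + 4)·(7·c − 6)
= (−24·a·c − 24·b·c + 24·c^2 + 32·c − 3·a·b − 3·b^2 + 3·b·c + 4·b − 15·a·d − 15·b·d + 15·c·d + 20·d)·(7·c − 6)    [distributive law]
= (−24·a·c − 21·b·c + 24·c^2 + 32·c − 3·a·b − 3·b^2 + 4·b − 15·a·d − 15·b·d + 15·c·d + 20·d)·(7·c − 6)    [combine like terms]
= −168·a·c^2 + 144·a·c − 147·b·c^2 + 126·b·c + 168·c^3 − 144·c^2 + 224·c^2 − 192·c − 21·a·b·c + 18·a·b − 21·b^2·c + 18·b^2 + 28·b·c − 24·b − 105·a·c·d + 90·a·d − 105·b·c·d + 90·b·d + 105·c^2·d − 90·c·d + 140·c·d − 120·d    [distributive law]
= −168·a·c^2 + 144·a·c − 147·b·c^2 + 154·b·c + 168·c^3 + 80·c^2 − 192·c − 21·a·b·c + 18·a·b − 21·b^2·c + 18·b^2 − 24·b − 105·a·c·d + 90·a·d − 105·b·c·d + 90·b·d + 105·c^2·d + 50·c·d − 120·d    [combine like terms]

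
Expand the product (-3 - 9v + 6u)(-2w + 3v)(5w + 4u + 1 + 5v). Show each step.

(-3 - 9v + 6u)(-2w + 3v)(5w + 4u + 1 + 5v)
= (6w - 9v + 18vw - 27v^2 - 12uw + 18uv)(5w + 4u + 1 + 5v)    [distributive law]
= 30w^2 + 24uw + 6w + 30vw - 45vw - 36uv - 9v - 45v^2 + 90vw^2 + 72uvw + 18vw + 90v^2w - 135v^2w - 108uv^2 - 27v^2 - 135v^3 - 60uw^2 - 48u^2w - 12uw - 60uvw + 90uvw + 72u^2v + 18uv + 90uv^2    [distributive law]
= 30w^2 + 12uw + 6w + 3vw - 18uv - 9v - 72v^2 + 90vw^2 + 102uvw - 45v^2w - 18uv^2 - 135v^3 - 60uw^2 - 48u^2w + 72u^2v    [combine like terms]

30w^2 + 12uw + 6w + 3vw - 18uv - 9v - 72v^2 + 90vw^2 + 102uvw - 45v^2w - 18uv^2 - 135v^3 - 60uw^2 - 48u^2w + 72u^2v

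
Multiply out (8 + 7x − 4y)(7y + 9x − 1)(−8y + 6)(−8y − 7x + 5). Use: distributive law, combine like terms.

6304y^3 + 7552xy^2 − 6632y^2 − 8298xy + 2504y − 2450x^2y − 840x^2 + 2286x − 240 − 736xy^3 + 4760x^2y^2 + 3528x^3y − 2646x^3 − 1792y^4

(8 + 7x − 4y)(7y + 9x − 1)(−8y + 6)(−8y − 7x + 5)
= (56y + 72x − 8 + 49xy + 63x^2 − 7x − 28y^2 − 36xy + 4y)(−8y + 6)(−8y − 7x + 5)    [distributive law]
= (60y + 65x − 8 + 13xy + 63x^2 − 28y^2)(−8y + 6)(−8y − 7x + 5)    [combine like terms]
= (−480y^2 + 360y − 520xy + 390x + 64y − 48 − 104xy^2 + 78xy − 504x^2y + 378x^2 + 224y^3 − 168y^2)(−8y − 7x + 5)    [distributive law]
= (−648y^2 + 424y − 442xy + 390x − 48 − 104xy^2 − 504x^2y + 378x^2 + 224y^3)(−8y − 7x + 5)    [combine like terms]
= 5184y^3 + 4536xy^2 − 3240y^2 − 3392y^2 − 2968xy + 2120y + 3536xy^2 + 3094x^2y − 2210xy − 3120xy − 2730x^2 + 1950x + 384y + 336x − 240 + 832xy^3 + 728x^2y^2 − 520xy^2 + 4032x^2y^2 + 3528x^3y − 2520x^2y − 3024x^2y − 2646x^3 + 1890x^2 − 1792y^4 − 1568xy^3 + 1120y^3    [distributive law]
= 6304y^3 + 7552xy^2 − 6632y^2 − 8298xy + 2504y − 2450x^2y − 840x^2 + 2286x − 240 − 736xy^3 + 4760x^2y^2 + 3528x^3y − 2646x^3 − 1792y^4    [combine like terms]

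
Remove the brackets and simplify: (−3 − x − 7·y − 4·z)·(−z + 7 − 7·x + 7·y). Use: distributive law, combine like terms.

(−3 − x − 7·y − 4·z)·(−z + 7 − 7·x + 7·y)
= 3·z − 21 + 21·x − 21·y + x·z − 7·x + 7·x^2 − 7·x·y + 7·y·z − 49·y + 49·x·y − 49·y^2 + 4·z^2 − 28·z + 28·x·z − 28·y·z    [distributive law]
= −25·z − 21 + 14·x − 70·y + 29·x·z + 7·x^2 + 42·x·y − 21·y·z − 49·y^2 + 4·z^2    [combine like terms]

−25·z − 21 + 14·x − 70·y + 29·x·z + 7·x^2 + 42·x·y − 21·y·z − 49·y^2 + 4·z^2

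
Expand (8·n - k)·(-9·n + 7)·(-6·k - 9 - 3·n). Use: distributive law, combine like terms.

405·k·n^2 + 480·n^2 + 216·n^3 - 396·k·n - 504·n - 54·k^2·n + 42·k^2 + 63·k

(8·n - k)·(-9·n + 7)·(-6·k - 9 - 3·n)
= (-72·n^2 + 56·n + 9·k·n - 7·k)·(-6·k - 9 - 3·n)    [distributive law]
= 432·k·n^2 + 648·n^2 + 216·n^3 - 336·k·n - 504·n - 168·n^2 - 54·k^2·n - 81·k·n - 27·k·n^2 + 42·k^2 + 63·k + 21·k·n    [distributive law]
= 405·k·n^2 + 480·n^2 + 216·n^3 - 396·k·n - 504·n - 54·k^2·n + 42·k^2 + 63·k    [combine like terms]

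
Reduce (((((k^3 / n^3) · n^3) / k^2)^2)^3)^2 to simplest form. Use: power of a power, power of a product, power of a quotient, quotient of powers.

(((((k^3 / n^3) · n^3) / k^2)^2)^3)^2
= ((((k^3 / n^3) · n^3) / k^2)^2)^6    [power of a power]
= (((k^3 / n^3) · n^3) / k^2)^12    [power of a power]
= (((k^3 / n^3) · n^3)^12) / ((k^2)^12)    [power of a quotient]
= (((k^3 / n^3)^12) · ((n^3)^12)) / ((k^2)^12)    [power of a product]
= ((((k^3)^12) / ((n^3)^12)) · ((n^3)^12)) / ((k^2)^12)    [power of a quotient]
= ((k^36 / ((n^3)^12)) · ((n^3)^12)) / ((k^2)^12)    [power of a power]
= ((k^36 / n^36) · ((n^3)^12)) / ((k^2)^12)    [power of a power]
= ((k^36 / n^36) · n^36) / ((k^2)^12)    [power of a power]
= ((k^36 / n^36) · n^36) / k^24    [power of a power]
= k^12    [quotient of powers]

k^12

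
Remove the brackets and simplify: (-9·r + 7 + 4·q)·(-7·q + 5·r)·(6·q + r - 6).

470·q^2·r - 187·q·r^2 - 337·q·r - 45·r^3 + 305·r^2 - 126·q^2 + 294·q - 210·r - 168·q^3

(-9·r + 7 + 4·q)·(-7·q + 5·r)·(6·q + r - 6)
= (63·q·r - 45·r^2 - 49·q + 35·r - 28·q^2 + 20·q·r)·(6·q + r - 6)    [distributive law]
= (83·q·r - 45·r^2 - 49·q + 35·r - 28·q^2)·(6·q + r - 6)    [combine like terms]
= 498·q^2·r + 83·q·r^2 - 498·q·r - 270·q·r^2 - 45·r^3 + 270·r^2 - 294·q^2 - 49·q·r + 294·q + 210·q·r + 35·r^2 - 210·r - 168·q^3 - 28·q^2·r + 168·q^2    [distributive law]
= 470·q^2·r - 187·q·r^2 - 337·q·r - 45·r^3 + 305·r^2 - 126·q^2 + 294·q - 210·r - 168·q^3    [combine like terms]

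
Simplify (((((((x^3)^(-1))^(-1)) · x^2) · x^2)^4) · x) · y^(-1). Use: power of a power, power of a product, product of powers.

(((((((x^3)^(-1))^(-1)) · x^2) · x^2)^4) · x) · y^(-1)
= (((((((x^3)^(-1))^(-1)) · x^2)^4) · ((x^2)^4)) · x) · y^(-1)    [power of a product]
= (((((((x^3)^(-1))^(-1))^4) · ((x^2)^4)) · ((x^2)^4)) · x) · y^(-1)    [power of a product]
= ((((((x^3)^(-1))^(-4)) · ((x^2)^4)) · ((x^2)^4)) · x) · y^(-1)    [power of a power]
= (((((x^3)^4) · ((x^2)^4)) · ((x^2)^4)) · x) · y^(-1)    [power of a power]
= (((x^12 · ((x^2)^4)) · ((x^2)^4)) · x) · y^(-1)    [power of a power]
= (((x^12 · x^8) · ((x^2)^4)) · x) · y^(-1)    [power of a power]
= ((x^20 · ((x^2)^4)) · x) · y^(-1)    [product of powers]
= ((x^20 · x^8) · x) · y^(-1)    [power of a power]
= (x^28 · x) · y^(-1)    [product of powers]
= x^29 · y^(-1)    [product of powers]
= x^29y^(-1)    [rearrange]

x^29y^(-1)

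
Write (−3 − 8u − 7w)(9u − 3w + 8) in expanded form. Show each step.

−91u − 47w − 24 − 72u² − 39uw + 21w²

(−3 − 8u − 7w)(9u − 3w + 8)
= −27u + 9w − 24 − 72u² + 24uw − 64u − 63uw + 21w² − 56w    [distributive law]
= −91u − 47w − 24 − 72u² − 39uw + 21w²    [combine like terms]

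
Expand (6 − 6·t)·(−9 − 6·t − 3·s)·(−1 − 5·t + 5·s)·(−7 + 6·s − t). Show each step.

−378 + 2088·s − 1818·t + 630·s·t + 630·t^2 − 882·s^2 − 1548·s·t^2 + 1386·t^3 + 432·s^2·t − 540·s^3 − 1170·s·t^3 + 180·t^4 + 450·s^2·t^2 + 540·s^3·t

(6 − 6·t)·(−9 − 6·t − 3·s)·(−1 − 5·t + 5·s)·(−7 + 6·s − t)
= (−54 − 36·t − 18·s + 54·t + 36·t^2 + 18·s·t)·(−1 − 5·t + 5·s)·(−7 + 6·s − t)    [distributive law]
= (−54 + 18·t − 18·s + 36·t^2 + 18·s·t)·(−1 − 5·t + 5·s)·(−7 + 6·s − t)    [combine like terms]
= (54 + 270·t − 270·s − 18·t − 90·t^2 + 90·s·t + 18·s + 90·s·t − 90·s^2 − 36·t^2 − 180·t^3 + 180·s·t^2 − 18·s·t − 90·s·t^2 + 90·s^2·t)·(−7 + 6·s − t)    [distributive law]
= (54 + 252·t − 252·s − 126·t^2 + 162·s·t − 90·s^2 − 180·t^3 + 90·s·t^2 + 90·s^2·t)·(−7 + 6·s − t)    [combine like terms]
= −378 + 324·s − 54·t − 1764·t + 1512·s·t − 252·t^2 + 1764·s − 1512·s^2 + 252·s·t + 882·t^2 − 756·s·t^2 + 126·t^3 − 1134·s·t + 972·s^2·t − 162·s·t^2 + 630·s^2 − 540·s^3 + 90·s^2·t + 1260·t^3 − 1080·s·t^3 + 180·t^4 − 630·s·t^2 + 540·s^2·t^2 − 90·s·t^3 − 630·s^2·t + 540·s^3·t − 90·s^2·t^2    [distributive law]
= −378 + 2088·s − 1818·t + 630·s·t + 630·t^2 − 882·s^2 − 1548·s·t^2 + 1386·t^3 + 432·s^2·t − 540·s^3 − 1170·s·t^3 + 180·t^4 + 450·s^2·t^2 + 540·s^3·t    [combine like terms]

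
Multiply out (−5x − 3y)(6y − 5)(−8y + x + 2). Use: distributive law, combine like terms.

222xy^2 − 30x^2y − 245xy + 25x^2 + 50x + 144y^3 − 156y^2 + 30y

(−5x − 3y)(6y − 5)(−8y + x + 2)
= (−30xy + 25x − 18y^2 + 15y)(−8y + x + 2)    [distributive law]
= 240xy^2 − 30x^2y − 60xy − 200xy + 25x^2 + 50x + 144y^3 − 18xy^2 − 36y^2 − 120y^2 + 15xy + 30y    [distributive law]
= 222xy^2 − 30x^2y − 245xy + 25x^2 + 50x + 144y^3 − 156y^2 + 30y    [combine like terms]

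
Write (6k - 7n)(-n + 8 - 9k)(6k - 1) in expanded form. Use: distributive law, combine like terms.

342k^2n - 393kn + 342k^2 - 48k - 324k^3 + 42kn^2 - 7n^2 + 56n

(6k - 7n)(-n + 8 - 9k)(6k - 1)
= (-6kn + 48k - 54k^2 + 7n^2 - 56n + 63kn)(6k - 1)    [distributive law]
= (57kn + 48k - 54k^2 + 7n^2 - 56n)(6k - 1)    [combine like terms]
= 342k^2n - 57kn + 288k^2 - 48k - 324k^3 + 54k^2 + 42kn^2 - 7n^2 - 336kn + 56n    [distributive law]
= 342k^2n - 393kn + 342k^2 - 48k - 324k^3 + 42kn^2 - 7n^2 + 56n    [combine like terms]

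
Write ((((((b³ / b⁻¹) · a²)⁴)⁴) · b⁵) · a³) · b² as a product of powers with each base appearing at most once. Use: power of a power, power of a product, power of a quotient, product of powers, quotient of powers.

a³⁵b⁷¹

((((((b³ / b⁻¹) · a²)⁴)⁴) · b⁵) · a³) · b²
= (((((b³ / b⁻¹) · a²)¹⁶) · b⁵) · a³) · b²    [power of a power]
= (((((b³ / b⁻¹)¹⁶) · ((a²)¹⁶)) · b⁵) · a³) · b²    [power of a product]
= ((((((b³)¹⁶) / ((b⁻¹)¹⁶)) · ((a²)¹⁶)) · b⁵) · a³) · b²    [power of a quotient]
= ((((b⁴⁸ / ((b⁻¹)¹⁶)) · ((a²)¹⁶)) · b⁵) · a³) · b²    [power of a power]
= ((((b⁴⁸ / b⁻¹⁶) · ((a²)¹⁶)) · b⁵) · a³) · b²    [power of a power]
= (((b⁶⁴ · ((a²)¹⁶)) · b⁵) · a³) · b²    [quotient of powers]
= (((b⁶⁴ · a³²) · b⁵) · a³) · b²    [power of a power]
= a³⁵b⁷¹    [product of powers]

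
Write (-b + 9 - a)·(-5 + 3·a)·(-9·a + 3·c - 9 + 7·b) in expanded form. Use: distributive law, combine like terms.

206·a·b + 15·b·c - 360·b + 35·b² + 6·a²·b - 9·a·b·c - 21·a·b² + 117·a - 135·c + 405 - 261·a² + 96·a·c + 27·a³ - 9·a²·c

(-b + 9 - a)·(-5 + 3·a)·(-9·a + 3·c - 9 + 7·b)
= (5·b - 3·a·b - 45 + 27·a + 5·a - 3·a²)·(-9·a + 3·c - 9 + 7·b)    [distributive law]
= (5·b - 3·a·b - 45 + 32·a - 3·a²)·(-9·a + 3·c - 9 + 7·b)    [combine like terms]
= -45·a·b + 15·b·c - 45·b + 35·b² + 27·a²·b - 9·a·b·c + 27·a·b - 21·a·b² + 405·a - 135·c + 405 - 315·b - 288·a² + 96·a·c - 288·a + 224·a·b + 27·a³ - 9·a²·c + 27·a² - 21·a²·b    [distributive law]
= 206·a·b + 15·b·c - 360·b + 35·b² + 6·a²·b - 9·a·b·c - 21·a·b² + 117·a - 135·c + 405 - 261·a² + 96·a·c + 27·a³ - 9·a²·c    [combine like terms]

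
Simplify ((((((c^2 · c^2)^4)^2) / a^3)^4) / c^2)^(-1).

((((((c^2 · c^2)^4)^2) / a^3)^4) / c^2)^(-1)
= ((((((c^2 · c^2)^4)^2) / a^3)^4)^(-1)) / ((c^2)^(-1))    [power of a quotient]
= (((((c^2 · c^2)^4)^2) / a^3)^(-4)) / ((c^2)^(-1))    [power of a power]
= (((((c^2 · c^2)^4)^2)^(-4)) / ((a^3)^(-4))) / ((c^2)^(-1))    [power of a quotient]
= ((((c^2 · c^2)^4)^(-8)) / ((a^3)^(-4))) / ((c^2)^(-1))    [power of a power]
= (((c^2 · c^2)^(-32)) / ((a^3)^(-4))) / ((c^2)^(-1))    [power of a power]
= ((((c^2)^(-32)) · ((c^2)^(-32))) / ((a^3)^(-4))) / ((c^2)^(-1))    [power of a product]
= ((c^(-64) · ((c^2)^(-32))) / ((a^3)^(-4))) / ((c^2)^(-1))    [power of a power]
= ((c^(-64) · c^(-64)) / ((a^3)^(-4))) / ((c^2)^(-1))    [power of a power]
= (c^(-128) / ((a^3)^(-4))) / ((c^2)^(-1))    [product of powers]
= (c^(-128) / a^(-12)) / ((c^2)^(-1))    [power of a power]
= (c^(-128) / a^(-12)) / c^(-2)    [power of a power]
= a^12c^(-126)    [quotient of powers]

a^12c^(-126)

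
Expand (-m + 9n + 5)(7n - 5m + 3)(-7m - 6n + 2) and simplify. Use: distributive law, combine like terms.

334m^2n - 129mn^2 - 370mn - 35m^3 + 206m^2 - 161m - 378n^3 - 246n^2 + 34n + 30

(-m + 9n + 5)(7n - 5m + 3)(-7m - 6n + 2)
= (-7mn + 5m^2 - 3m + 63n^2 - 45mn + 27n + 35n - 25m + 15)(-7m - 6n + 2)    [distributive law]
= (-52mn + 5m^2 - 28m + 63n^2 + 62n + 15)(-7m - 6n + 2)    [combine like terms]
= 364m^2n + 312mn^2 - 104mn - 35m^3 - 30m^2n + 10m^2 + 196m^2 + 168mn - 56m - 441mn^2 - 378n^3 + 126n^2 - 434mn - 372n^2 + 124n - 105m - 90n + 30    [distributive law]
= 334m^2n - 129mn^2 - 370mn - 35m^3 + 206m^2 - 161m - 378n^3 - 246n^2 + 34n + 30    [combine like terms]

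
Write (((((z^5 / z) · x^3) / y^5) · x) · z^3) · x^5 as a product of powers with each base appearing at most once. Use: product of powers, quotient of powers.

x^9y^(-5)z^7

(((((z^5 / z) · x^3) / y^5) · x) · z^3) · x^5
= ((((z^4 · x^3) / y^5) · x) · z^3) · x^5    [quotient of powers]
= x^9y^(-5)z^7    [quotient of powers; product of powers]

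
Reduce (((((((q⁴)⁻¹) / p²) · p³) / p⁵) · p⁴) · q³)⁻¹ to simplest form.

(((((((q⁴)⁻¹) / p²) · p³) / p⁵) · p⁴) · q³)⁻¹
= (((((((q⁴)⁻¹) / p²) · p³) / p⁵) · p⁴)⁻¹) · ((q³)⁻¹)    [power of a product]
= (((((((q⁴)⁻¹) / p²) · p³) / p⁵)⁻¹) · ((p⁴)⁻¹)) · ((q³)⁻¹)    [power of a product]
= (((((((q⁴)⁻¹) / p²) · p³)⁻¹) / ((p⁵)⁻¹)) · ((p⁴)⁻¹)) · ((q³)⁻¹)    [power of a quotient]
= (((((((q⁴)⁻¹) / p²)⁻¹) · ((p³)⁻¹)) / ((p⁵)⁻¹)) · ((p⁴)⁻¹)) · ((q³)⁻¹)    [power of a product]
= (((((((q⁴)⁻¹)⁻¹) / ((p²)⁻¹)) · ((p³)⁻¹)) / ((p⁵)⁻¹)) · ((p⁴)⁻¹)) · ((q³)⁻¹)    [power of a quotient]
= ((((((q⁴)¹) / ((p²)⁻¹)) · ((p³)⁻¹)) / ((p⁵)⁻¹)) · ((p⁴)⁻¹)) · ((q³)⁻¹)    [power of a power]
= ((((q⁴ / ((p²)⁻¹)) · ((p³)⁻¹)) / ((p⁵)⁻¹)) · ((p⁴)⁻¹)) · ((q³)⁻¹)    [power of a power]
= ((((q⁴ / p⁻²) · ((p³)⁻¹)) / ((p⁵)⁻¹)) · ((p⁴)⁻¹)) · ((q³)⁻¹)    [power of a power]
= ((((q⁴ / p⁻²) · p⁻³) / ((p⁵)⁻¹)) · ((p⁴)⁻¹)) · ((q³)⁻¹)    [power of a power]
= ((((q⁴ / p⁻²) · p⁻³) / p⁻⁵) · ((p⁴)⁻¹)) · ((q³)⁻¹)    [power of a power]
= ((((q⁴ / p⁻²) · p⁻³) / p⁻⁵) · p⁻⁴) · ((q³)⁻¹)    [power of a power]
= ((((q⁴ / p⁻²) · p⁻³) / p⁻⁵) · p⁻⁴) · q⁻³    [power of a power]
= q    [quotient of powers; product of powers]

q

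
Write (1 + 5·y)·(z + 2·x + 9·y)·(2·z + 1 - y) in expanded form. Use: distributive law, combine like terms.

2·z² + z + 22·y·z + 4·x·z + 2·x + 8·x·y + 9·y + 36·y² + 10·y·z² + 85·y²·z + 20·x·y·z - 10·x·y² - 45·y³

(1 + 5·y)·(z + 2·x + 9·y)·(2·z + 1 - y)
= (z + 2·x + 9·y + 5·y·z + 10·x·y + 45·y²)·(2·z + 1 - y)    [distributive law]
= 2·z² + z - y·z + 4·x·z + 2·x - 2·x·y + 18·y·z + 9·y - 9·y² + 10·y·z² + 5·y·z - 5·y²·z + 20·x·y·z + 10·x·y - 10·x·y² + 90·y²·z + 45·y² - 45·y³    [distributive law]
= 2·z² + z + 22·y·z + 4·x·z + 2·x + 8·x·y + 9·y + 36·y² + 10·y·z² + 85·y²·z + 20·x·y·z - 10·x·y² - 45·y³    [combine like terms]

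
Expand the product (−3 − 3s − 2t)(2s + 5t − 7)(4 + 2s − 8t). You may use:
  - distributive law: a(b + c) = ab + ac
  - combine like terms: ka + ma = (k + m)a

(−3 − 3s − 2t)(2s + 5t − 7)(4 + 2s − 8t)
= (−6s − 15t + 21 − 6s^2 − 15st + 21s − 4st − 10t^2 + 14t)(4 + 2s − 8t)    [distributive law]
= (15s − t + 21 − 6s^2 − 19st − 10t^2)(4 + 2s − 8t)    [combine like terms]
= 60s + 30s^2 − 120st − 4t − 2st + 8t^2 + 84 + 42s − 168t − 24s^2 − 12s^3 + 48s^2t − 76st − 38s^2t + 152st^2 − 40t^2 − 20st^2 + 80t^3    [distributive law]
= 102s + 6s^2 − 198st − 172t − 32t^2 + 84 − 12s^3 + 10s^2t + 132st^2 + 80t^3    [combine like terms]

102s + 6s^2 − 198st − 172t − 32t^2 + 84 − 12s^3 + 10s^2t + 132st^2 + 80t^3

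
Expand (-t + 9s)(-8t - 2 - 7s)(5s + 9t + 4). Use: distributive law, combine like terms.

(-t + 9s)(-8t - 2 - 7s)(5s + 9t + 4)
= (8t² + 2t + 7st - 72st - 18s - 63s²)(5s + 9t + 4)    [distributive law]
= (8t² + 2t - 65st - 18s - 63s²)(5s + 9t + 4)    [combine like terms]
= 40st² + 72t³ + 32t² + 10st + 18t² + 8t - 325s²t - 585st² - 260st - 90s² - 162st - 72s - 315s³ - 567s²t - 252s²    [distributive law]
= -545st² + 72t³ + 50t² - 412st + 8t - 892s²t - 342s² - 72s - 315s³    [combine like terms]

-545st² + 72t³ + 50t² - 412st + 8t - 892s²t - 342s² - 72s - 315s³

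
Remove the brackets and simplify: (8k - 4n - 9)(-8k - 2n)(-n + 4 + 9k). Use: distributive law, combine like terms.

(8k - 4n - 9)(-8k - 2n)(-n + 4 + 9k)
= (-64k² - 16kn + 32kn + 8n² + 72k + 18n)(-n + 4 + 9k)    [distributive law]
= (-64k² + 16kn + 8n² + 72k + 18n)(-n + 4 + 9k)    [combine like terms]
= 64k²n - 256k² - 576k³ - 16kn² + 64kn + 144k²n - 8n³ + 32n² + 72kn² - 72kn + 288k + 648k² - 18n² + 72n + 162kn    [distributive law]
= 208k²n + 392k² - 576k³ + 56kn² + 154kn - 8n³ + 14n² + 288k + 72n    [combine like terms]

208k²n + 392k² - 576k³ + 56kn² + 154kn - 8n³ + 14n² + 288k + 72n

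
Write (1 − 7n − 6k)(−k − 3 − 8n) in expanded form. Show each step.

17k − 3 + 13n + 55kn + 56n² + 6k²

(1 − 7n − 6k)(−k − 3 − 8n)
= −k − 3 − 8n + 7kn + 21n + 56n² + 6k² + 18k + 48kn    [distributive law]
= 17k − 3 + 13n + 55kn + 56n² + 6k²    [combine like terms]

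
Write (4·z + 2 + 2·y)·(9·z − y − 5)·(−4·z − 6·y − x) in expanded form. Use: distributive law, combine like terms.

−144·z^3 − 272·y·z^2 − 36·x·z^2 − 76·y^2·z − 14·x·y·z + 8·z^2 + 60·y·z + 2·x·z + 72·y^2 + 12·x·y + 40·z + 60·y + 10·x + 12·y^3 + 2·x·y^2

(4·z + 2 + 2·y)·(9·z − y − 5)·(−4·z − 6·y − x)
= (36·z^2 − 4·y·z − 20·z + 18·z − 2·y − 10 + 18·y·z − 2·y^2 − 10·y)·(−4·z − 6·y − x)    [distributive law]
= (36·z^2 + 14·y·z − 2·z − 12·y − 10 − 2·y^2)·(−4·z − 6·y − x)    [combine like terms]
= −144·z^3 − 216·y·z^2 − 36·x·z^2 − 56·y·z^2 − 84·y^2·z − 14·x·y·z + 8·z^2 + 12·y·z + 2·x·z + 48·y·z + 72·y^2 + 12·x·y + 40·z + 60·y + 10·x + 8·y^2·z + 12·y^3 + 2·x·y^2    [distributive law]
= −144·z^3 − 272·y·z^2 − 36·x·z^2 − 76·y^2·z − 14·x·y·z + 8·z^2 + 60·y·z + 2·x·z + 72·y^2 + 12·x·y + 40·z + 60·y + 10·x + 12·y^3 + 2·x·y^2    [combine like terms]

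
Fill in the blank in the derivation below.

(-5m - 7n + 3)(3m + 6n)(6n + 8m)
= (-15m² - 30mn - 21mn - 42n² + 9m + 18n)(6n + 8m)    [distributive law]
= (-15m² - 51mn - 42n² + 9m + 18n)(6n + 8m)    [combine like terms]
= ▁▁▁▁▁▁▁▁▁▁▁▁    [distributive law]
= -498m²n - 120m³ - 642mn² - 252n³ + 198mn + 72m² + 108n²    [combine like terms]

After distributive law, the bracketed line is:

-90m²n - 120m³ - 306mn² - 408m²n - 252n³ - 336mn² + 54mn + 72m² + 108n² + 144mn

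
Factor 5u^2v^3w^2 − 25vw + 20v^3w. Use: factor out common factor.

5vw(u^2v^2w − 5 + 4v^2)

5u^2v^3w^2 − 25vw + 20v^3w
= 5(u^2v^3w^2 − 5vw + 4v^3w)    [factor out 5]
= 5vw(u^2v^2w − 5 + 4v^2)    [factor out vw]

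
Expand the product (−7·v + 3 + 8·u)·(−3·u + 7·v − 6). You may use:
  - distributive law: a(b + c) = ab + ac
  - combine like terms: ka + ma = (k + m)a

77·u·v − 49·v² + 63·v − 57·u − 18 − 24·u²

(−7·v + 3 + 8·u)·(−3·u + 7·v − 6)
= 21·u·v − 49·v² + 42·v − 9·u + 21·v − 18 − 24·u² + 56·u·v − 48·u    [distributive law]
= 77·u·v − 49·v² + 63·v − 57·u − 18 − 24·u²    [combine like terms]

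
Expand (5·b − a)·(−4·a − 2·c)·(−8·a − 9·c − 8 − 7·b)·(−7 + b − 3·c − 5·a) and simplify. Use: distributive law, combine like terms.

(5·b − a)·(−4·a − 2·c)·(−8·a − 9·c − 8 − 7·b)·(−7 + b − 3·c − 5·a)
= (−20·a·b − 10·b·c + 4·a^2 + 2·a·c)·(−8·a − 9·c − 8 − 7·b)·(−7 + b − 3·c − 5·a)    [distributive law]
= (160·a^2·b + 180·a·b·c + 160·a·b + 140·a·b^2 + 80·a·b·c + 90·b·c^2 + 80·b·c + 70·b^2·c − 32·a^3 − 36·a^2·c − 32·a^2 − 28·a^2·b − 16·a^2·c − 18·a·c^2 − 16·a·c − 14·a·b·c)·(−7 + b − 3·c − 5·a)    [distributive law]
= (132·a^2·b + 246·a·b·c + 160·a·b + 140·a·b^2 + 90·b·c^2 + 80·b·c + 70·b^2·c − 32·a^3 − 52·a^2·c − 32·a^2 − 18·a·c^2 − 16·a·c)·(−7 + b − 3·c − 5·a)    [combine like terms]
= −924·a^2·b + 132·a^2·b^2 − 396·a^2·b·c − 660·a^3·b − 1722·a·b·c + 246·a·b^2·c − 738·a·b·c^2 − 1230·a^2·b·c − 1120·a·b + 160·a·b^2 − 480·a·b·c − 800·a^2·b − 980·a·b^2 + 140·a·b^3 − 420·a·b^2·c − 700·a^2·b^2 − 630·b·c^2 + 90·b^2·c^2 − 270·b·c^3 − 450·a·b·c^2 − 560·b·c + 80·b^2·c − 240·b·c^2 − 400·a·b·c − 490·b^2·c + 70·b^3·c − 210·b^2·c^2 − 350·a·b^2·c + 224·a^3 − 32·a^3·b + 96·a^3·c + 160·a^4 + 364·a^2·c − 52·a^2·b·c + 156·a^2·c^2 + 260·a^3·c + 224·a^2 − 32·a^2·b + 96·a^2·c + 160·a^3 + 126·a·c^2 − 18·a·b·c^2 + 54·a·c^3 + 90·a^2·c^2 + 112·a·c − 16·a·b·c + 48·a·c^2 + 80·a^2·c    [distributive law]
= −1756·a^2·b − 568·a^2·b^2 − 1678·a^2·b·c − 692·a^3·b − 2618·a·b·c − 524·a·b^2·c − 1206·a·b·c^2 − 1120·a·b − 820·a·b^2 + 140·a·b^3 − 870·b·c^2 − 120·b^2·c^2 − 270·b·c^3 − 560·b·c − 410·b^2·c + 70·b^3·c + 384·a^3 + 356·a^3·c + 160·a^4 + 540·a^2·c + 246·a^2·c^2 + 224·a^2 + 174·a·c^2 + 54·a·c^3 + 112·a·c    [combine like terms]

−1756·a^2·b − 568·a^2·b^2 − 1678·a^2·b·c − 692·a^3·b − 2618·a·b·c − 524·a·b^2·c − 1206·a·b·c^2 − 1120·a·b − 820·a·b^2 + 140·a·b^3 − 870·b·c^2 − 120·b^2·c^2 − 270·b·c^3 − 560·b·c − 410·b^2·c + 70·b^3·c + 384·a^3 + 356·a^3·c + 160·a^4 + 540·a^2·c + 246·a^2·c^2 + 224·a^2 + 174·a·c^2 + 54·a·c^3 + 112·a·c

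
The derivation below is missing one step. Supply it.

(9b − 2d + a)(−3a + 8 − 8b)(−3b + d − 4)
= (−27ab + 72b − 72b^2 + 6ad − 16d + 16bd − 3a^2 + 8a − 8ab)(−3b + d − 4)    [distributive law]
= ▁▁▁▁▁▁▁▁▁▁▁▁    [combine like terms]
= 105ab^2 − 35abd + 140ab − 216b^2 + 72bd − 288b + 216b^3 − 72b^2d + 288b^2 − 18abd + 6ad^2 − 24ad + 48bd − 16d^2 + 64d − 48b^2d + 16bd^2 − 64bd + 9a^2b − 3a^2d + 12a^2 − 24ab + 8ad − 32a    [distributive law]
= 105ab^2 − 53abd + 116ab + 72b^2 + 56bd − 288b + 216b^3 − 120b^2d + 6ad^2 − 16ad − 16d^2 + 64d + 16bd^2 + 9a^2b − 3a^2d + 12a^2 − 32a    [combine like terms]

Applying combine like terms to the line above:

(−35ab + 72b − 72b^2 + 6ad − 16d + 16bd − 3a^2 + 8a)(−3b + d − 4)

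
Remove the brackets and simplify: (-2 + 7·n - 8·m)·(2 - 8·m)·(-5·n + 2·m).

(-2 + 7·n - 8·m)·(2 - 8·m)·(-5·n + 2·m)
= (-4 + 16·m + 14·n - 56·m·n - 16·m + 64·m^2)·(-5·n + 2·m)    [distributive law]
= (-4 + 14·n - 56·m·n + 64·m^2)·(-5·n + 2·m)    [combine like terms]
= 20·n - 8·m - 70·n^2 + 28·m·n + 280·m·n^2 - 112·m^2·n - 320·m^2·n + 128·m^3    [distributive law]
= 20·n - 8·m - 70·n^2 + 28·m·n + 280·m·n^2 - 432·m^2·n + 128·m^3    [combine like terms]

20·n - 8·m - 70·n^2 + 28·m·n + 280·m·n^2 - 432·m^2·n + 128·m^3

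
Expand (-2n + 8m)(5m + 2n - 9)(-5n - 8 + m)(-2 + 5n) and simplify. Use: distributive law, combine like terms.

(-2n + 8m)(5m + 2n - 9)(-5n - 8 + m)(-2 + 5n)
= (-10mn - 4n² + 18n + 40m² + 16mn - 72m)(-5n - 8 + m)(-2 + 5n)    [distributive law]
= (6mn - 4n² + 18n + 40m² - 72m)(-5n - 8 + m)(-2 + 5n)    [combine like terms]
= (-30mn² - 48mn + 6m²n + 20n³ + 32n² - 4mn² - 90n² - 144n + 18mn - 200m²n - 320m² + 40m³ + 360mn + 576m - 72m²)(-2 + 5n)    [distributive law]
= (-34mn² + 330mn - 194m²n + 20n³ - 58n² - 144n - 392m² + 40m³ + 576m)(-2 + 5n)    [combine like terms]
= 68mn² - 170mn³ - 660mn + 1650mn² + 388m²n - 970m²n² - 40n³ + 100n⁴ + 116n² - 290n³ + 288n - 720n² + 784m² - 1960m²n - 80m³ + 200m³n - 1152m + 2880mn    [distributive law]
= 1718mn² - 170mn³ + 2220mn - 1572m²n - 970m²n² - 330n³ + 100n⁴ - 604n² + 288n + 784m² - 80m³ + 200m³n - 1152m    [combine like terms]

1718mn² - 170mn³ + 2220mn - 1572m²n - 970m²n² - 330n³ + 100n⁴ - 604n² + 288n + 784m² - 80m³ + 200m³n - 1152m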